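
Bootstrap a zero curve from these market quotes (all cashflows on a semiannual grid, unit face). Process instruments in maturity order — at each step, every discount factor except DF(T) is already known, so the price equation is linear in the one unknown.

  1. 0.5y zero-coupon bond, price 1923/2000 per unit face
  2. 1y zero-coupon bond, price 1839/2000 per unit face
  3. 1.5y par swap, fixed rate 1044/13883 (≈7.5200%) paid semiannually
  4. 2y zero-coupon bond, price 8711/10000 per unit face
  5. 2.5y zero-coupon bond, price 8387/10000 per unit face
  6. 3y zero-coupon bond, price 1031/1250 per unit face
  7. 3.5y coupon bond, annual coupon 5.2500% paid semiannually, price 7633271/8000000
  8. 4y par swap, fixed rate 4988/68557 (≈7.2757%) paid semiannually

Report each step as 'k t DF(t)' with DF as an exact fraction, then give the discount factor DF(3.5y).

1 1/2 1923/2000
2 1 1839/2000
3 3/2 2239/2500
4 2 8711/10000
5 5/2 8387/10000
6 3 1031/1250
7 7/2 7939/10000
8 4 3753/5000
DF(3.5y) = 7939/10000 ≈ 0.793900

step 1 [0.5y] zero: DF = P = 1923/2000 ≈ 0.961500
step 2 [1y] zero: DF = P = 1839/2000 ≈ 0.919500
step 3 [1.5y] swap r/2=522/13883: DF=(1 − 522/13883·(0.961500+0.919500))/(1+522/13883) = 2239/2500 ≈ 0.895600
step 4 [2y] zero: DF = P = 8711/10000 ≈ 0.871100
step 5 [2.5y] zero: DF = P = 8387/10000 ≈ 0.838700
step 6 [3y] zero: DF = P = 1031/1250 ≈ 0.824800
step 7 [3.5y] bond c/2=21/800: DF=(7633271/8000000 − 21/800·(0.961500+0.919500+0.895600+0.871100+0.838700+0.824800))/(1+21/800) = 7939/10000 ≈ 0.793900
step 8 [4y] swap r/2=2494/68557: DF=(1 − 2494/68557·(0.961500+0.919500+0.895600+0.871100+0.838700+0.824800+0.793900))/(1+2494/68557) = 3753/5000 ≈ 0.750600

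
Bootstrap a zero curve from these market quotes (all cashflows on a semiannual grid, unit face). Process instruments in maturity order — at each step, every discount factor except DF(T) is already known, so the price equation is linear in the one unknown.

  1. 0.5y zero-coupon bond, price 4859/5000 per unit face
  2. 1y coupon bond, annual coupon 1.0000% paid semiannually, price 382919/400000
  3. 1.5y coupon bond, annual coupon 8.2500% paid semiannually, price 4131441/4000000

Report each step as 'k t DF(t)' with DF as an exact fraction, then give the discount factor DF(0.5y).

1 1/2 4859/5000
2 1 9477/10000
3 3/2 9159/10000
DF(0.5y) = 4859/5000 ≈ 0.971800

step 1 [0.5y] zero: DF = P = 4859/5000 ≈ 0.971800
step 2 [1y] bond c/2=1/200: DF=(382919/400000 − 1/200·(0.971800))/(1+1/200) = 9477/10000 ≈ 0.947700
step 3 [1.5y] bond c/2=33/800: DF=(4131441/4000000 − 33/800·(0.971800+0.947700))/(1+33/800) = 9159/10000 ≈ 0.915900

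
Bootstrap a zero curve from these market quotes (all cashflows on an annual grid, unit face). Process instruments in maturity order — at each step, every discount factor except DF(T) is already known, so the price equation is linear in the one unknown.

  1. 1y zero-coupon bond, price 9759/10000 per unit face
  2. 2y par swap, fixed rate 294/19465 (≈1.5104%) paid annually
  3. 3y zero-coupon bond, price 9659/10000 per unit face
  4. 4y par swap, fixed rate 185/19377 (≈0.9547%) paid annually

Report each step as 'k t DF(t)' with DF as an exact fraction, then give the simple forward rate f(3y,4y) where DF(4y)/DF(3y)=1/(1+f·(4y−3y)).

step 1 [1y] zero: DF = P = 9759/10000 ≈ 0.975900
step 2 [2y] swap r/1=294/19465: DF=(1 − 294/19465·(0.975900))/(1+294/19465) = 4853/5000 ≈ 0.970600
step 3 [3y] zero: DF = P = 9659/10000 ≈ 0.965900
step 4 [4y] swap r/1=185/19377: DF=(1 − 185/19377·(0.975900+0.970600+0.965900))/(1+185/19377) = 963/1000 ≈ 0.963000

1 1 9759/10000
2 2 4853/5000
3 3 9659/10000
4 4 963/1000
f(3y,4y) = ((9659/10000)/(963/1000) − 1)/(1) = 29/9630 ≈ 0.3011%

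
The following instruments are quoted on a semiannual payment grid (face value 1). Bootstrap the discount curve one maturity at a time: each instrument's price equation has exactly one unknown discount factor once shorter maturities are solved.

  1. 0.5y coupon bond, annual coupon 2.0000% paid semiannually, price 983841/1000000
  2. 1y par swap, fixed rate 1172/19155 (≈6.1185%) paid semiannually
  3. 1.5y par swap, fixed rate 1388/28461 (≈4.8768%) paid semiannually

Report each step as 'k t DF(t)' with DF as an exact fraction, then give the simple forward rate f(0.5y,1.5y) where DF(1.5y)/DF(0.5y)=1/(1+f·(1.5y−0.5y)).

step 1 [0.5y] bond c/2=1/100: DF=(983841/1000000 − 1/100·(0))/(1+1/100) = 9741/10000 ≈ 0.974100
step 2 [1y] swap r/2=586/19155: DF=(1 − 586/19155·(0.974100))/(1+586/19155) = 4707/5000 ≈ 0.941400
step 3 [1.5y] swap r/2=694/28461: DF=(1 − 694/28461·(0.974100+0.941400))/(1+694/28461) = 4653/5000 ≈ 0.930600

1 1/2 9741/10000
2 1 4707/5000
3 3/2 4653/5000
f(0.5y,1.5y) = ((9741/10000)/(4653/5000) − 1)/(1) = 145/3102 ≈ 4.6744%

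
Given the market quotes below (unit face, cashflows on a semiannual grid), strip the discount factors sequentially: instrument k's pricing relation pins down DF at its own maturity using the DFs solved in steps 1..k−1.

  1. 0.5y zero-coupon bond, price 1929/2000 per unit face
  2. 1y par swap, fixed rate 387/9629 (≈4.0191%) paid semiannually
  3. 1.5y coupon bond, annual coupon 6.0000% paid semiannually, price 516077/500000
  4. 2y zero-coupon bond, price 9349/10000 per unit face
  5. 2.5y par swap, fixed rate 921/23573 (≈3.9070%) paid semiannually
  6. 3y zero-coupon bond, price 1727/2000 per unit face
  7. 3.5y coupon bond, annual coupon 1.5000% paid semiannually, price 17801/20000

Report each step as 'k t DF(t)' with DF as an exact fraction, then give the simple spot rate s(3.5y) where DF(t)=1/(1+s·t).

1 1/2 1929/2000
2 1 9613/10000
3 3/2 473/500
4 2 9349/10000
5 5/2 9079/10000
6 3 1727/2000
7 7/2 8419/10000
s(3.5y) = (1/(8419/10000) − 1)/(7/2) = 3162/58933 ≈ 5.3654%

step 1 [0.5y] zero: DF = P = 1929/2000 ≈ 0.964500
step 2 [1y] swap r/2=387/19258: DF=(1 − 387/19258·(0.964500))/(1+387/19258) = 9613/10000 ≈ 0.961300
step 3 [1.5y] bond c/2=3/100: DF=(516077/500000 − 3/100·(0.964500+0.961300))/(1+3/100) = 473/500 ≈ 0.946000
step 4 [2y] zero: DF = P = 9349/10000 ≈ 0.934900
step 5 [2.5y] swap r/2=921/47146: DF=(1 − 921/47146·(0.964500+0.961300+0.946000+0.934900))/(1+921/47146) = 9079/10000 ≈ 0.907900
step 6 [3y] zero: DF = P = 1727/2000 ≈ 0.863500
step 7 [3.5y] bond c/2=3/400: DF=(17801/20000 − 3/400·(0.964500+0.961300+0.946000+0.934900+0.907900+0.863500))/(1+3/400) = 8419/10000 ≈ 0.841900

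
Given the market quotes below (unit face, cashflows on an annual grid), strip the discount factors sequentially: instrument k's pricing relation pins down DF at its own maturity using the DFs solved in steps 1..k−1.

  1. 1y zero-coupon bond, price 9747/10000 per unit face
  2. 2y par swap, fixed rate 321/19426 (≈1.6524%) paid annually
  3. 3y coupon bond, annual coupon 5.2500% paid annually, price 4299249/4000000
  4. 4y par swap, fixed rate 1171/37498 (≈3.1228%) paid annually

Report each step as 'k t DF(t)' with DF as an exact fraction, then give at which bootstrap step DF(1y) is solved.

step 1 [1y] zero: DF = P = 9747/10000 ≈ 0.974700
step 2 [2y] swap r/1=321/19426: DF=(1 − 321/19426·(0.974700))/(1+321/19426) = 9679/10000 ≈ 0.967900
step 3 [3y] bond c/1=21/400: DF=(4299249/4000000 − 21/400·(0.974700+0.967900))/(1+21/400) = 9243/10000 ≈ 0.924300
step 4 [4y] swap r/1=1171/37498: DF=(1 − 1171/37498·(0.974700+0.967900+0.924300))/(1+1171/37498) = 8829/10000 ≈ 0.882900

1 1 9747/10000
2 2 9679/10000
3 3 9243/10000
4 4 8829/10000
DF(1y) is solved at step 1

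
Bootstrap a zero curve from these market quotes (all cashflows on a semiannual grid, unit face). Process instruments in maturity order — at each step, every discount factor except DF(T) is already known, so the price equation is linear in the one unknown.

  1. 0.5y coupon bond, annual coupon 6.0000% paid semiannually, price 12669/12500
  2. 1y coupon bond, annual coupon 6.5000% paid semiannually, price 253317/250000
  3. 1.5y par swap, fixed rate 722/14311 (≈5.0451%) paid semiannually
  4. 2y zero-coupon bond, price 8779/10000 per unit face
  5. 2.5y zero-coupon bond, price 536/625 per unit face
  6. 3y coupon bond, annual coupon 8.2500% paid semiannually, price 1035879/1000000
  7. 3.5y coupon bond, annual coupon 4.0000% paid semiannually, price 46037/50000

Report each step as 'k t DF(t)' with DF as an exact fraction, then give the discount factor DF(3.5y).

1 1/2 123/125
2 1 594/625
3 3/2 4639/5000
4 2 8779/10000
5 5/2 536/625
6 3 8127/10000
7 7/2 3983/5000
DF(3.5y) = 3983/5000 ≈ 0.796600

step 1 [0.5y] bond c/2=3/100: DF=(12669/12500 − 3/100·(0))/(1+3/100) = 123/125 ≈ 0.984000
step 2 [1y] bond c/2=13/400: DF=(253317/250000 − 13/400·(0.984000))/(1+13/400) = 594/625 ≈ 0.950400
step 3 [1.5y] swap r/2=361/14311: DF=(1 − 361/14311·(0.984000+0.950400))/(1+361/14311) = 4639/5000 ≈ 0.927800
step 4 [2y] zero: DF = P = 8779/10000 ≈ 0.877900
step 5 [2.5y] zero: DF = P = 536/625 ≈ 0.857600
step 6 [3y] bond c/2=33/800: DF=(1035879/1000000 − 33/800·(0.984000+0.950400+0.927800+0.877900+0.857600))/(1+33/800) = 8127/10000 ≈ 0.812700
step 7 [3.5y] bond c/2=1/50: DF=(46037/50000 − 1/50·(0.984000+0.950400+0.927800+0.877900+0.857600+0.812700))/(1+1/50) = 3983/5000 ≈ 0.796600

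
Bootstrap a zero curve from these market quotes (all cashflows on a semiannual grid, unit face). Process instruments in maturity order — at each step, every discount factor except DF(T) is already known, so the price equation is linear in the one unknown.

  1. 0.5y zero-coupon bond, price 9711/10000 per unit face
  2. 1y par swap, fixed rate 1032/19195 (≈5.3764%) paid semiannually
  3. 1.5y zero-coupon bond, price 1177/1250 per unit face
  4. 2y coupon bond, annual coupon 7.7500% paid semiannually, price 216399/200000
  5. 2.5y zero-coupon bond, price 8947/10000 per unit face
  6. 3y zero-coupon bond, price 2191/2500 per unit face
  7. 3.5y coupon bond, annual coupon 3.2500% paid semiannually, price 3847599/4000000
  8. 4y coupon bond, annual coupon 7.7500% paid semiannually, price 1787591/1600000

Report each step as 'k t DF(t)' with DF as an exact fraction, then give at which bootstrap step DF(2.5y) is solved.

1 1/2 9711/10000
2 1 2371/2500
3 3/2 1177/1250
4 2 9349/10000
5 5/2 8947/10000
6 3 2191/2500
7 7/2 343/400
8 4 8359/10000
DF(2.5y) is solved at step 5

step 1 [0.5y] zero: DF = P = 9711/10000 ≈ 0.971100
step 2 [1y] swap r/2=516/19195: DF=(1 − 516/19195·(0.971100))/(1+516/19195) = 2371/2500 ≈ 0.948400
step 3 [1.5y] zero: DF = P = 1177/1250 ≈ 0.941600
step 4 [2y] bond c/2=31/800: DF=(216399/200000 − 31/800·(0.971100+0.948400+0.941600))/(1+31/800) = 9349/10000 ≈ 0.934900
step 5 [2.5y] zero: DF = P = 8947/10000 ≈ 0.894700
step 6 [3y] zero: DF = P = 2191/2500 ≈ 0.876400
step 7 [3.5y] bond c/2=13/800: DF=(3847599/4000000 − 13/800·(0.971100+0.948400+0.941600+0.934900+0.894700+0.876400))/(1+13/800) = 343/400 ≈ 0.857500
step 8 [4y] bond c/2=31/800: DF=(1787591/1600000 − 31/800·(0.971100+0.948400+0.941600+0.934900+0.894700+0.876400+0.857500))/(1+31/800) = 8359/10000 ≈ 0.835900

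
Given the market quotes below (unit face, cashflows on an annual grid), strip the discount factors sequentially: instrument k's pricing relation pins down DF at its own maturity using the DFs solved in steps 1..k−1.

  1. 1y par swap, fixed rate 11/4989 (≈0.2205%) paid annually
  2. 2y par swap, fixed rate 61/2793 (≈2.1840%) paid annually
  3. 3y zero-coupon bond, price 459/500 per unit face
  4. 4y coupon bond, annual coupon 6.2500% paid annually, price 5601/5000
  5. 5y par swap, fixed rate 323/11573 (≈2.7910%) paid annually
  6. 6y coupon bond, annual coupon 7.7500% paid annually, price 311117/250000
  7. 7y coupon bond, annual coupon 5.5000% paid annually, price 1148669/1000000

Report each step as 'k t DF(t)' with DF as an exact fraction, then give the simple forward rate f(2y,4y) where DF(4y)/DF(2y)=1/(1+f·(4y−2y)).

1 1 4989/5000
2 2 9573/10000
3 3 459/500
4 4 8853/10000
5 5 2177/2500
6 6 411/500
7 7 4023/5000
f(2y,4y) = ((9573/10000)/(8853/10000) − 1)/(2) = 120/2951 ≈ 4.0664%

step 1 [1y] swap r/1=11/4989: DF=(1 − 11/4989·(0))/(1+11/4989) = 4989/5000 ≈ 0.997800
step 2 [2y] swap r/1=61/2793: DF=(1 − 61/2793·(0.997800))/(1+61/2793) = 9573/10000 ≈ 0.957300
step 3 [3y] zero: DF = P = 459/500 ≈ 0.918000
step 4 [4y] bond c/1=1/16: DF=(5601/5000 − 1/16·(0.997800+0.957300+0.918000))/(1+1/16) = 8853/10000 ≈ 0.885300
step 5 [5y] swap r/1=323/11573: DF=(1 − 323/11573·(0.997800+0.957300+0.918000+0.885300))/(1+323/11573) = 2177/2500 ≈ 0.870800
step 6 [6y] bond c/1=31/400: DF=(311117/250000 − 31/400·(0.997800+0.957300+0.918000+0.885300+0.870800))/(1+31/400) = 411/500 ≈ 0.822000
step 7 [7y] bond c/1=11/200: DF=(1148669/1000000 − 11/200·(0.997800+0.957300+0.918000+0.885300+0.870800+0.822000))/(1+11/200) = 4023/5000 ≈ 0.804600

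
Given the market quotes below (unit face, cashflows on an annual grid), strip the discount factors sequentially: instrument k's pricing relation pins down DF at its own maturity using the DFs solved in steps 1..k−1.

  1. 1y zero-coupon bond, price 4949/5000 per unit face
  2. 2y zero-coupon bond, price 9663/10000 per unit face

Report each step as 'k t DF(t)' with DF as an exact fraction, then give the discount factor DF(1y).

step 1 [1y] zero: DF = P = 4949/5000 ≈ 0.989800
step 2 [2y] zero: DF = P = 9663/10000 ≈ 0.966300

1 1 4949/5000
2 2 9663/10000
DF(1y) = 4949/5000 ≈ 0.989800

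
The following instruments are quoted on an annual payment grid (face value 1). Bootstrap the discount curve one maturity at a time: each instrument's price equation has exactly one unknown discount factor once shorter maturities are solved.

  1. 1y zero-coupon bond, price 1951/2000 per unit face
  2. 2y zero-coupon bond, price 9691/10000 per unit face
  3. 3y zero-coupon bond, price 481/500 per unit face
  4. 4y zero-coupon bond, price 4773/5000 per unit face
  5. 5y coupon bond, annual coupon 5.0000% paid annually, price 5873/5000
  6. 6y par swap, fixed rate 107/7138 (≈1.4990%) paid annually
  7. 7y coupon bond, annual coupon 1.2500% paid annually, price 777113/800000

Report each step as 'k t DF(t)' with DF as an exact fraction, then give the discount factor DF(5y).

step 1 [1y] zero: DF = P = 1951/2000 ≈ 0.975500
step 2 [2y] zero: DF = P = 9691/10000 ≈ 0.969100
step 3 [3y] zero: DF = P = 481/500 ≈ 0.962000
step 4 [4y] zero: DF = P = 4773/5000 ≈ 0.954600
step 5 [5y] bond c/1=1/20: DF=(5873/5000 − 1/20·(0.975500+0.969100+0.962000+0.954600))/(1+1/20) = 2337/2500 ≈ 0.934800
step 6 [6y] swap r/1=107/7138: DF=(1 − 107/7138·(0.975500+0.969100+0.962000+0.954600+0.934800))/(1+107/7138) = 1143/1250 ≈ 0.914400
step 7 [7y] bond c/1=1/80: DF=(777113/800000 − 1/80·(0.975500+0.969100+0.962000+0.954600+0.934800+0.914400))/(1+1/80) = 8889/10000 ≈ 0.888900

1 1 1951/2000
2 2 9691/10000
3 3 481/500
4 4 4773/5000
5 5 2337/2500
6 6 1143/1250
7 7 8889/10000
DF(5y) = 2337/2500 ≈ 0.934800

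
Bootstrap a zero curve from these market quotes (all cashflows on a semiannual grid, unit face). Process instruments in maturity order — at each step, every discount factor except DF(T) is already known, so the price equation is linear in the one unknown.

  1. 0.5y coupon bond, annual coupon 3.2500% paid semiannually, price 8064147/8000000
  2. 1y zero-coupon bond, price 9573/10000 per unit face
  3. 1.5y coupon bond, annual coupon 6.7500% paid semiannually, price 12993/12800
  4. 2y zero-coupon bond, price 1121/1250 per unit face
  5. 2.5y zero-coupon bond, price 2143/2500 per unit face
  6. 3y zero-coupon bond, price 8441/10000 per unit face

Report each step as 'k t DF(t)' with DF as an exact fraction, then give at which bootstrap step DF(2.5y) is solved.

1 1/2 9919/10000
2 1 9573/10000
3 3/2 9183/10000
4 2 1121/1250
5 5/2 2143/2500
6 3 8441/10000
DF(2.5y) is solved at step 5

step 1 [0.5y] bond c/2=13/800: DF=(8064147/8000000 − 13/800·(0))/(1+13/800) = 9919/10000 ≈ 0.991900
step 2 [1y] zero: DF = P = 9573/10000 ≈ 0.957300
step 3 [1.5y] bond c/2=27/800: DF=(12993/12800 − 27/800·(0.991900+0.957300))/(1+27/800) = 9183/10000 ≈ 0.918300
step 4 [2y] zero: DF = P = 1121/1250 ≈ 0.896800
step 5 [2.5y] zero: DF = P = 2143/2500 ≈ 0.857200
step 6 [3y] zero: DF = P = 8441/10000 ≈ 0.844100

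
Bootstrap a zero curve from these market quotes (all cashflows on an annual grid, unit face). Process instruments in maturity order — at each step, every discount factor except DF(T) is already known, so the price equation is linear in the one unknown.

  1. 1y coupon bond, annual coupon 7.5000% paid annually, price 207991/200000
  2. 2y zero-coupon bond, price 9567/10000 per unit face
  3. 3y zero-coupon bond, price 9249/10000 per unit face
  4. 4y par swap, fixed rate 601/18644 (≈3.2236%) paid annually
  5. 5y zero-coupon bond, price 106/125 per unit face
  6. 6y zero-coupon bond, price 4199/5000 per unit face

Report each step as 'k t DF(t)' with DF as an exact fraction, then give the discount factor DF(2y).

step 1 [1y] bond c/1=3/40: DF=(207991/200000 − 3/40·(0))/(1+3/40) = 4837/5000 ≈ 0.967400
step 2 [2y] zero: DF = P = 9567/10000 ≈ 0.956700
step 3 [3y] zero: DF = P = 9249/10000 ≈ 0.924900
step 4 [4y] swap r/1=601/18644: DF=(1 − 601/18644·(0.967400+0.956700+0.924900))/(1+601/18644) = 4399/5000 ≈ 0.879800
step 5 [5y] zero: DF = P = 106/125 ≈ 0.848000
step 6 [6y] zero: DF = P = 4199/5000 ≈ 0.839800

1 1 4837/5000
2 2 9567/10000
3 3 9249/10000
4 4 4399/5000
5 5 106/125
6 6 4199/5000
DF(2y) = 9567/10000 ≈ 0.956700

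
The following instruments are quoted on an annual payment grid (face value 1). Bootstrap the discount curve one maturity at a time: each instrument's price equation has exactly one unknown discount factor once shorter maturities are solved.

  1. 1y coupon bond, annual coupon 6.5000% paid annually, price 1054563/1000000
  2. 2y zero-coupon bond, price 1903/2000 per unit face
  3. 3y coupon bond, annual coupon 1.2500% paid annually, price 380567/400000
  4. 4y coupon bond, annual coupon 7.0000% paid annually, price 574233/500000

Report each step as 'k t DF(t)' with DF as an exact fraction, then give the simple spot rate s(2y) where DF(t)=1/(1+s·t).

1 1 4951/5000
2 2 1903/2000
3 3 9157/10000
4 4 554/625
s(2y) = (1/(1903/2000) − 1)/(2) = 97/3806 ≈ 2.5486%

step 1 [1y] bond c/1=13/200: DF=(1054563/1000000 − 13/200·(0))/(1+13/200) = 4951/5000 ≈ 0.990200
step 2 [2y] zero: DF = P = 1903/2000 ≈ 0.951500
step 3 [3y] bond c/1=1/80: DF=(380567/400000 − 1/80·(0.990200+0.951500))/(1+1/80) = 9157/10000 ≈ 0.915700
step 4 [4y] bond c/1=7/100: DF=(574233/500000 − 7/100·(0.990200+0.951500+0.915700))/(1+7/100) = 554/625 ≈ 0.886400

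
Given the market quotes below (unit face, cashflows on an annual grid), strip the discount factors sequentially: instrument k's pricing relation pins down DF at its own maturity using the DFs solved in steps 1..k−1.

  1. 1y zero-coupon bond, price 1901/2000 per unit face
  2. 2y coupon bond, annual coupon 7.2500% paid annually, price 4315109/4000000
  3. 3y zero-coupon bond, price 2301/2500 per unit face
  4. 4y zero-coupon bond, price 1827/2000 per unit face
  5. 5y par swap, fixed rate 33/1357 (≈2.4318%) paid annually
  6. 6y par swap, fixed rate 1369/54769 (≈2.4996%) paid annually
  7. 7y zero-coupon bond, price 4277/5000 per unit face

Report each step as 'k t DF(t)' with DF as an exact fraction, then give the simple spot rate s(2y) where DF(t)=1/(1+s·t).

1 1 1901/2000
2 2 1177/1250
3 3 2301/2500
4 4 1827/2000
5 5 4439/5000
6 6 8631/10000
7 7 4277/5000
s(2y) = (1/(1177/1250) − 1)/(2) = 73/2354 ≈ 3.1011%

step 1 [1y] zero: DF = P = 1901/2000 ≈ 0.950500
step 2 [2y] bond c/1=29/400: DF=(4315109/4000000 − 29/400·(0.950500))/(1+29/400) = 1177/1250 ≈ 0.941600
step 3 [3y] zero: DF = P = 2301/2500 ≈ 0.920400
step 4 [4y] zero: DF = P = 1827/2000 ≈ 0.913500
step 5 [5y] swap r/1=33/1357: DF=(1 − 33/1357·(0.950500+0.941600+0.920400+0.913500))/(1+33/1357) = 4439/5000 ≈ 0.887800
step 6 [6y] swap r/1=1369/54769: DF=(1 − 1369/54769·(0.950500+0.941600+0.920400+0.913500+0.887800))/(1+1369/54769) = 8631/10000 ≈ 0.863100
step 7 [7y] zero: DF = P = 4277/5000 ≈ 0.855400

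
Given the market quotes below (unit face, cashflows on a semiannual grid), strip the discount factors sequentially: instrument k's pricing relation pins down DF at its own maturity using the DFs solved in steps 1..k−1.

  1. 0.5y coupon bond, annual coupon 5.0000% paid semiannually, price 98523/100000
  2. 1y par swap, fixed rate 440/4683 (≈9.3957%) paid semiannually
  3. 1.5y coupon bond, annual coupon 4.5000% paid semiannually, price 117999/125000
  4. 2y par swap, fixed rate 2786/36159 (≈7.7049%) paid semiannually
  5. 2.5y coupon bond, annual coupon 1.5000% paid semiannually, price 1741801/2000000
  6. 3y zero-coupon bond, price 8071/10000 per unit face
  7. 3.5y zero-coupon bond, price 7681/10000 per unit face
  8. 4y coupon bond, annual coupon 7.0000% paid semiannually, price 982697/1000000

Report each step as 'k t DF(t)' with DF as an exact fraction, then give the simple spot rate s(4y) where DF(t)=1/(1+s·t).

1 1/2 2403/2500
2 1 114/125
3 3/2 441/500
4 2 8607/10000
5 5/2 67/80
6 3 8071/10000
7 7/2 7681/10000
8 4 466/625
s(4y) = (1/(466/625) − 1)/(4) = 159/1864 ≈ 8.5300%

step 1 [0.5y] bond c/2=1/40: DF=(98523/100000 − 1/40·(0))/(1+1/40) = 2403/2500 ≈ 0.961200
step 2 [1y] swap r/2=220/4683: DF=(1 − 220/4683·(0.961200))/(1+220/4683) = 114/125 ≈ 0.912000
step 3 [1.5y] bond c/2=9/400: DF=(117999/125000 − 9/400·(0.961200+0.912000))/(1+9/400) = 441/500 ≈ 0.882000
step 4 [2y] swap r/2=1393/36159: DF=(1 − 1393/36159·(0.961200+0.912000+0.882000))/(1+1393/36159) = 8607/10000 ≈ 0.860700
step 5 [2.5y] bond c/2=3/400: DF=(1741801/2000000 − 3/400·(0.961200+0.912000+0.882000+0.860700))/(1+3/400) = 67/80 ≈ 0.837500
step 6 [3y] zero: DF = P = 8071/10000 ≈ 0.807100
step 7 [3.5y] zero: DF = P = 7681/10000 ≈ 0.768100
step 8 [4y] bond c/2=7/200: DF=(982697/1000000 − 7/200·(0.961200+0.912000+0.882000+0.860700+0.837500+0.807100+0.768100))/(1+7/200) = 466/625 ≈ 0.745600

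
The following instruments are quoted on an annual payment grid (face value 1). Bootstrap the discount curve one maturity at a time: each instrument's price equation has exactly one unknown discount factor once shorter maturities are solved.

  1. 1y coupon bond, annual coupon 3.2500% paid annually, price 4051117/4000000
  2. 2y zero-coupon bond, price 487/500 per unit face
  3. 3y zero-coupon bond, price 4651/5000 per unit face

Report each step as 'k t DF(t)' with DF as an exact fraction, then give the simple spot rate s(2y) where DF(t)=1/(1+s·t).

step 1 [1y] bond c/1=13/400: DF=(4051117/4000000 − 13/400·(0))/(1+13/400) = 9809/10000 ≈ 0.980900
step 2 [2y] zero: DF = P = 487/500 ≈ 0.974000
step 3 [3y] zero: DF = P = 4651/5000 ≈ 0.930200

1 1 9809/10000
2 2 487/500
3 3 4651/5000
s(2y) = (1/(487/500) − 1)/(2) = 13/974 ≈ 1.3347%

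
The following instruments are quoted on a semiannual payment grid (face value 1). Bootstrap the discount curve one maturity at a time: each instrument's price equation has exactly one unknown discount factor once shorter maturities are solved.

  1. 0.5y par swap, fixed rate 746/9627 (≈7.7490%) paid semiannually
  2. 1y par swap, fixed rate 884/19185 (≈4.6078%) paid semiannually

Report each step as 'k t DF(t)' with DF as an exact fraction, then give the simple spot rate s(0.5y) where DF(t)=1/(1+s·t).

step 1 [0.5y] swap r/2=373/9627: DF=(1 − 373/9627·(0))/(1+373/9627) = 9627/10000 ≈ 0.962700
step 2 [1y] swap r/2=442/19185: DF=(1 − 442/19185·(0.962700))/(1+442/19185) = 4779/5000 ≈ 0.955800

1 1/2 9627/10000
2 1 4779/5000
s(0.5y) = (1/(9627/10000) − 1)/(1/2) = 746/9627 ≈ 7.7490%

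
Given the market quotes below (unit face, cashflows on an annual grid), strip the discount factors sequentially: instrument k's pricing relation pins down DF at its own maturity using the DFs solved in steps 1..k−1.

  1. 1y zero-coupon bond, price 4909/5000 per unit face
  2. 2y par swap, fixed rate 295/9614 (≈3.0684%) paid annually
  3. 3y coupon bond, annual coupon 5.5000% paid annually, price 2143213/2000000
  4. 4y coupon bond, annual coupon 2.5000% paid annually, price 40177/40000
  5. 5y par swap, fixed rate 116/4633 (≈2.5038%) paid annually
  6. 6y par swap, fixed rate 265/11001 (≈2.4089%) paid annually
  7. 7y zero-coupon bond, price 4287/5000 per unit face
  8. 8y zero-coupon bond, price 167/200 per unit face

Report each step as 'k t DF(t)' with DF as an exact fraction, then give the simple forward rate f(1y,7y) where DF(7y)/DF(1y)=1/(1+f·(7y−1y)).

step 1 [1y] zero: DF = P = 4909/5000 ≈ 0.981800
step 2 [2y] swap r/1=295/9614: DF=(1 − 295/9614·(0.981800))/(1+295/9614) = 941/1000 ≈ 0.941000
step 3 [3y] bond c/1=11/200: DF=(2143213/2000000 − 11/200·(0.981800+0.941000))/(1+11/200) = 1831/2000 ≈ 0.915500
step 4 [4y] bond c/1=1/40: DF=(40177/40000 − 1/40·(0.981800+0.941000+0.915500))/(1+1/40) = 9107/10000 ≈ 0.910700
step 5 [5y] swap r/1=116/4633: DF=(1 − 116/4633·(0.981800+0.941000+0.915500+0.910700))/(1+116/4633) = 221/250 ≈ 0.884000
step 6 [6y] swap r/1=265/11001: DF=(1 − 265/11001·(0.981800+0.941000+0.915500+0.910700+0.884000))/(1+265/11001) = 347/400 ≈ 0.867500
step 7 [7y] zero: DF = P = 4287/5000 ≈ 0.857400
step 8 [8y] zero: DF = P = 167/200 ≈ 0.835000

1 1 4909/5000
2 2 941/1000
3 3 1831/2000
4 4 9107/10000
5 5 221/250
6 6 347/400
7 7 4287/5000
8 8 167/200
f(1y,7y) = ((4909/5000)/(4287/5000) − 1)/(6) = 311/12861 ≈ 2.4182%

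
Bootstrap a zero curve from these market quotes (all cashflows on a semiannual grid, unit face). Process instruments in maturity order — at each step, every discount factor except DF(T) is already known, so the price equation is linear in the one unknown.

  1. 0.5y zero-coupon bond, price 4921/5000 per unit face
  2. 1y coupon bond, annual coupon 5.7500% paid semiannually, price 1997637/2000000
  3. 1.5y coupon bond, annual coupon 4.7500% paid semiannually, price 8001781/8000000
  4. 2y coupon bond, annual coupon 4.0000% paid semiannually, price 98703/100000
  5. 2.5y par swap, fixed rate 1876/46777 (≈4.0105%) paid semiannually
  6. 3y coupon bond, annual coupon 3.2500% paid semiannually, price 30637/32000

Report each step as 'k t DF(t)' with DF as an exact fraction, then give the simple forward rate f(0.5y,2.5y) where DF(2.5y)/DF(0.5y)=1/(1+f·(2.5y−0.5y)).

step 1 [0.5y] zero: DF = P = 4921/5000 ≈ 0.984200
step 2 [1y] bond c/2=23/800: DF=(1997637/2000000 − 23/800·(0.984200))/(1+23/800) = 4717/5000 ≈ 0.943400
step 3 [1.5y] bond c/2=19/800: DF=(8001781/8000000 − 19/800·(0.984200+0.943400))/(1+19/800) = 9323/10000 ≈ 0.932300
step 4 [2y] bond c/2=1/50: DF=(98703/100000 − 1/50·(0.984200+0.943400+0.932300))/(1+1/50) = 2279/2500 ≈ 0.911600
step 5 [2.5y] swap r/2=938/46777: DF=(1 − 938/46777·(0.984200+0.943400+0.932300+0.911600))/(1+938/46777) = 4531/5000 ≈ 0.906200
step 6 [3y] bond c/2=13/800: DF=(30637/32000 − 13/800·(0.984200+0.943400+0.932300+0.911600+0.906200))/(1+13/800) = 8673/10000 ≈ 0.867300

1 1/2 4921/5000
2 1 4717/5000
3 3/2 9323/10000
4 2 2279/2500
5 5/2 4531/5000
6 3 8673/10000
f(0.5y,2.5y) = ((4921/5000)/(4531/5000) − 1)/(2) = 195/4531 ≈ 4.3037%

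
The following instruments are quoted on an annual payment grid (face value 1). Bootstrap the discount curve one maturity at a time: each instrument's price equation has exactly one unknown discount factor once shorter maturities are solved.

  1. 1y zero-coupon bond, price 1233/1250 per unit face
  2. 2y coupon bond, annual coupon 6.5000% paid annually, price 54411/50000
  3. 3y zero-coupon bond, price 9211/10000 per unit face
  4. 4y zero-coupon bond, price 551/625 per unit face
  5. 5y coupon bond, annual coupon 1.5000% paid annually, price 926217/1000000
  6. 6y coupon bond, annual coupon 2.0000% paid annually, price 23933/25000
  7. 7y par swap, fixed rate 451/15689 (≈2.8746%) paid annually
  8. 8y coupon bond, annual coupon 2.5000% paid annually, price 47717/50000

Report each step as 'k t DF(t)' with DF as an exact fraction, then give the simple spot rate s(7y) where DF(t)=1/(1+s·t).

step 1 [1y] zero: DF = P = 1233/1250 ≈ 0.986400
step 2 [2y] bond c/1=13/200: DF=(54411/50000 − 13/200·(0.986400))/(1+13/200) = 601/625 ≈ 0.961600
step 3 [3y] zero: DF = P = 9211/10000 ≈ 0.921100
step 4 [4y] zero: DF = P = 551/625 ≈ 0.881600
step 5 [5y] bond c/1=3/200: DF=(926217/1000000 − 3/200·(0.986400+0.961600+0.921100+0.881600))/(1+3/200) = 8571/10000 ≈ 0.857100
step 6 [6y] bond c/1=1/50: DF=(23933/25000 − 1/50·(0.986400+0.961600+0.921100+0.881600+0.857100))/(1+1/50) = 4241/5000 ≈ 0.848200
step 7 [7y] swap r/1=451/15689: DF=(1 − 451/15689·(0.986400+0.961600+0.921100+0.881600+0.857100+0.848200))/(1+451/15689) = 2049/2500 ≈ 0.819600
step 8 [8y] bond c/1=1/40: DF=(47717/50000 − 1/40·(0.986400+0.961600+0.921100+0.881600+0.857100+0.848200+0.819600))/(1+1/40) = 389/500 ≈ 0.778000

1 1 1233/1250
2 2 601/625
3 3 9211/10000
4 4 551/625
5 5 8571/10000
6 6 4241/5000
7 7 2049/2500
8 8 389/500
s(7y) = (1/(2049/2500) − 1)/(7) = 451/14343 ≈ 3.1444%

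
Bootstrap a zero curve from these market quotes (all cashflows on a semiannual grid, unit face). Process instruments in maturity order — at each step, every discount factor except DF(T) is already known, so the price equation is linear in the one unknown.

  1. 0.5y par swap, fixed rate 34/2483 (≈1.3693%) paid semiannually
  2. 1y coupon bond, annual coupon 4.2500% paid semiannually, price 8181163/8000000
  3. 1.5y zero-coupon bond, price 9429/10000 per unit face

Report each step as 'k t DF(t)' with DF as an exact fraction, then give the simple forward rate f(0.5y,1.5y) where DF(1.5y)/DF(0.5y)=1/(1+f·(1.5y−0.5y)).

step 1 [0.5y] swap r/2=17/2483: DF=(1 − 17/2483·(0))/(1+17/2483) = 2483/2500 ≈ 0.993200
step 2 [1y] bond c/2=17/800: DF=(8181163/8000000 − 17/800·(0.993200))/(1+17/800) = 9807/10000 ≈ 0.980700
step 3 [1.5y] zero: DF = P = 9429/10000 ≈ 0.942900

1 1/2 2483/2500
2 1 9807/10000
3 3/2 9429/10000
f(0.5y,1.5y) = ((2483/2500)/(9429/10000) − 1)/(1) = 503/9429 ≈ 5.3346%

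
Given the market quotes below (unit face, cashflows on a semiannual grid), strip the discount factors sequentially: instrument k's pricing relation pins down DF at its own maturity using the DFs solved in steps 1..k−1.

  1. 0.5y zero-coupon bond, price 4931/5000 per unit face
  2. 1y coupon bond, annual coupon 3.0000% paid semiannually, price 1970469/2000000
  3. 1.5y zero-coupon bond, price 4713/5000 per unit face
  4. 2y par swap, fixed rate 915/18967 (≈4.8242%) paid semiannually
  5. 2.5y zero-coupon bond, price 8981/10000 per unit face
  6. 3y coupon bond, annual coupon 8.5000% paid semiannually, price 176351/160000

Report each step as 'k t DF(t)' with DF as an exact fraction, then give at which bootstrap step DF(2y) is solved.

step 1 [0.5y] zero: DF = P = 4931/5000 ≈ 0.986200
step 2 [1y] bond c/2=3/200: DF=(1970469/2000000 − 3/200·(0.986200))/(1+3/200) = 9561/10000 ≈ 0.956100
step 3 [1.5y] zero: DF = P = 4713/5000 ≈ 0.942600
step 4 [2y] swap r/2=915/37934: DF=(1 − 915/37934·(0.986200+0.956100+0.942600))/(1+915/37934) = 1817/2000 ≈ 0.908500
step 5 [2.5y] zero: DF = P = 8981/10000 ≈ 0.898100
step 6 [3y] bond c/2=17/400: DF=(176351/160000 − 17/400·(0.986200+0.956100+0.942600+0.908500+0.898100))/(1+17/400) = 433/500 ≈ 0.866000

1 1/2 4931/5000
2 1 9561/10000
3 3/2 4713/5000
4 2 1817/2000
5 5/2 8981/10000
6 3 433/500
DF(2y) is solved at step 4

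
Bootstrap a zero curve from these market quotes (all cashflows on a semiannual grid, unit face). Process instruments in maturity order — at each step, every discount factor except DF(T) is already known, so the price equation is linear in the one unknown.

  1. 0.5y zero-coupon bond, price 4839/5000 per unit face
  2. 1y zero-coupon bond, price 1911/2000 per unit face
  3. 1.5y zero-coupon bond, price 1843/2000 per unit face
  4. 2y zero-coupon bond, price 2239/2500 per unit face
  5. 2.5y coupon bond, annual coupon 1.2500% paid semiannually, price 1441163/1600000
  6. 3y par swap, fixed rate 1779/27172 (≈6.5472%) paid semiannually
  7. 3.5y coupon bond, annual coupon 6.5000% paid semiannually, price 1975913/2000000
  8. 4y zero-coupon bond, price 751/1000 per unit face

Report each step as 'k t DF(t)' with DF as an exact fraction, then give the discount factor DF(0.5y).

1 1/2 4839/5000
2 1 1911/2000
3 3/2 1843/2000
4 2 2239/2500
5 5/2 8719/10000
6 3 8221/10000
7 7/2 3929/5000
8 4 751/1000
DF(0.5y) = 4839/5000 ≈ 0.967800

step 1 [0.5y] zero: DF = P = 4839/5000 ≈ 0.967800
step 2 [1y] zero: DF = P = 1911/2000 ≈ 0.955500
step 3 [1.5y] zero: DF = P = 1843/2000 ≈ 0.921500
step 4 [2y] zero: DF = P = 2239/2500 ≈ 0.895600
step 5 [2.5y] bond c/2=1/160: DF=(1441163/1600000 − 1/160·(0.967800+0.955500+0.921500+0.895600))/(1+1/160) = 8719/10000 ≈ 0.871900
step 6 [3y] swap r/2=1779/54344: DF=(1 − 1779/54344·(0.967800+0.955500+0.921500+0.895600+0.871900))/(1+1779/54344) = 8221/10000 ≈ 0.822100
step 7 [3.5y] bond c/2=13/400: DF=(1975913/2000000 − 13/400·(0.967800+0.955500+0.921500+0.895600+0.871900+0.822100))/(1+13/400) = 3929/5000 ≈ 0.785800
step 8 [4y] zero: DF = P = 751/1000 ≈ 0.751000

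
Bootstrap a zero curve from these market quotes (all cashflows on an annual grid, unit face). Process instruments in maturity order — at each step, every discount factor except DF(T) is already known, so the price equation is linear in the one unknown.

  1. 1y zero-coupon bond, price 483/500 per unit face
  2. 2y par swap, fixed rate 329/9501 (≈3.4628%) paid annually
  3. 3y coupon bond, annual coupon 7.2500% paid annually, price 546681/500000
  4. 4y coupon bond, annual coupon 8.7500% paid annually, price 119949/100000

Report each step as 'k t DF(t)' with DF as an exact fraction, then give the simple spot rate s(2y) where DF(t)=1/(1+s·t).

1 1 483/500
2 2 4671/5000
3 3 891/1000
4 4 549/625
s(2y) = (1/(4671/5000) − 1)/(2) = 329/9342 ≈ 3.5217%

step 1 [1y] zero: DF = P = 483/500 ≈ 0.966000
step 2 [2y] swap r/1=329/9501: DF=(1 − 329/9501·(0.966000))/(1+329/9501) = 4671/5000 ≈ 0.934200
step 3 [3y] bond c/1=29/400: DF=(546681/500000 − 29/400·(0.966000+0.934200))/(1+29/400) = 891/1000 ≈ 0.891000
step 4 [4y] bond c/1=7/80: DF=(119949/100000 − 7/80·(0.966000+0.934200+0.891000))/(1+7/80) = 549/625 ≈ 0.878400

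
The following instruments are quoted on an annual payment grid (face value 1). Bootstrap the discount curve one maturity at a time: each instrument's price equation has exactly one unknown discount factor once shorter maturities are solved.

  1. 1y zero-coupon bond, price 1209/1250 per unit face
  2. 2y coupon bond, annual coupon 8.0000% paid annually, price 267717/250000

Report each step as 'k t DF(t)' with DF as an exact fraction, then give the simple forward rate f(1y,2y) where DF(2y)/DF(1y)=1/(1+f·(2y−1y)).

step 1 [1y] zero: DF = P = 1209/1250 ≈ 0.967200
step 2 [2y] bond c/1=2/25: DF=(267717/250000 − 2/25·(0.967200))/(1+2/25) = 9199/10000 ≈ 0.919900

1 1 1209/1250
2 2 9199/10000
f(1y,2y) = ((1209/1250)/(9199/10000) − 1)/(1) = 473/9199 ≈ 5.1419%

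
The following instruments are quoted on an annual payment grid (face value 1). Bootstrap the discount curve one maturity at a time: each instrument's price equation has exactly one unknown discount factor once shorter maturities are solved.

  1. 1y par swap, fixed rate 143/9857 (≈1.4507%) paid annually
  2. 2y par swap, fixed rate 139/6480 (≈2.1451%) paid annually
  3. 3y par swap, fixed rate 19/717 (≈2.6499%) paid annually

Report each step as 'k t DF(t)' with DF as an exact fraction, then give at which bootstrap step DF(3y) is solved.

step 1 [1y] swap r/1=143/9857: DF=(1 − 143/9857·(0))/(1+143/9857) = 9857/10000 ≈ 0.985700
step 2 [2y] swap r/1=139/6480: DF=(1 − 139/6480·(0.985700))/(1+139/6480) = 9583/10000 ≈ 0.958300
step 3 [3y] swap r/1=19/717: DF=(1 − 19/717·(0.985700+0.958300))/(1+19/717) = 231/250 ≈ 0.924000

1 1 9857/10000
2 2 9583/10000
3 3 231/250
DF(3y) is solved at step 3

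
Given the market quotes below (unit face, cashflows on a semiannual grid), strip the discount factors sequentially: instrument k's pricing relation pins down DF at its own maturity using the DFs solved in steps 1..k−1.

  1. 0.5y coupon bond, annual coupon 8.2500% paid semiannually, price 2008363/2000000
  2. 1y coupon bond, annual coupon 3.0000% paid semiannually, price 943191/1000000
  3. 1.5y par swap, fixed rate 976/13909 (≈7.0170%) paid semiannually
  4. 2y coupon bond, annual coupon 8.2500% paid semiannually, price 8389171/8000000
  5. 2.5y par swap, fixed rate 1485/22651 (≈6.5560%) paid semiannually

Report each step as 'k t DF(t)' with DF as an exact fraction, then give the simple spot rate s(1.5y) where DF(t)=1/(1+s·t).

1 1/2 2411/2500
2 1 183/200
3 3/2 564/625
4 2 8969/10000
5 5/2 1703/2000
s(1.5y) = (1/(564/625) − 1)/(3/2) = 61/846 ≈ 7.2104%

step 1 [0.5y] bond c/2=33/800: DF=(2008363/2000000 − 33/800·(0))/(1+33/800) = 2411/2500 ≈ 0.964400
step 2 [1y] bond c/2=3/200: DF=(943191/1000000 − 3/200·(0.964400))/(1+3/200) = 183/200 ≈ 0.915000
step 3 [1.5y] swap r/2=488/13909: DF=(1 − 488/13909·(0.964400+0.915000))/(1+488/13909) = 564/625 ≈ 0.902400
step 4 [2y] bond c/2=33/800: DF=(8389171/8000000 − 33/800·(0.964400+0.915000+0.902400))/(1+33/800) = 8969/10000 ≈ 0.896900
step 5 [2.5y] swap r/2=1485/45302: DF=(1 − 1485/45302·(0.964400+0.915000+0.902400+0.896900))/(1+1485/45302) = 1703/2000 ≈ 0.851500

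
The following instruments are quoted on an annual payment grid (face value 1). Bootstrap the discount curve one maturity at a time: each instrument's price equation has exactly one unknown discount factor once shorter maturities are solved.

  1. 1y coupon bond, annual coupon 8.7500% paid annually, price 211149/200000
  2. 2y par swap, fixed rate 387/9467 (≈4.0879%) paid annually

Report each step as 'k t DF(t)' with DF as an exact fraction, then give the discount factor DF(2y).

1 1 2427/2500
2 2 4613/5000
DF(2y) = 4613/5000 ≈ 0.922600

step 1 [1y] bond c/1=7/80: DF=(211149/200000 − 7/80·(0))/(1+7/80) = 2427/2500 ≈ 0.970800
step 2 [2y] swap r/1=387/9467: DF=(1 − 387/9467·(0.970800))/(1+387/9467) = 4613/5000 ≈ 0.922600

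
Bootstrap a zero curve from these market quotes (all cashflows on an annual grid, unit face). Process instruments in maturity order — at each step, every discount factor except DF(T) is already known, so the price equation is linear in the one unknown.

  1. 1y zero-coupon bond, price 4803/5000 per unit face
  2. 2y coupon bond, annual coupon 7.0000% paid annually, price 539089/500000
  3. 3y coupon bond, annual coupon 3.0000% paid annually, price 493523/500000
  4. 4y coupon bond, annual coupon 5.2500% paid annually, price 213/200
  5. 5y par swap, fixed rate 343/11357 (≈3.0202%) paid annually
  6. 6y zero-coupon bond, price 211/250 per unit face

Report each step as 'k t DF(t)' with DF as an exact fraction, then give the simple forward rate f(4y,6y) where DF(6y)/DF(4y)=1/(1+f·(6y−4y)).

step 1 [1y] zero: DF = P = 4803/5000 ≈ 0.960600
step 2 [2y] bond c/1=7/100: DF=(539089/500000 − 7/100·(0.960600))/(1+7/100) = 1181/1250 ≈ 0.944800
step 3 [3y] bond c/1=3/100: DF=(493523/500000 − 3/100·(0.960600+0.944800))/(1+3/100) = 2257/2500 ≈ 0.902800
step 4 [4y] bond c/1=21/400: DF=(213/200 − 21/400·(0.960600+0.944800+0.902800))/(1+21/400) = 4359/5000 ≈ 0.871800
step 5 [5y] swap r/1=343/11357: DF=(1 − 343/11357·(0.960600+0.944800+0.902800+0.871800))/(1+343/11357) = 2157/2500 ≈ 0.862800
step 6 [6y] zero: DF = P = 211/250 ≈ 0.844000

1 1 4803/5000
2 2 1181/1250
3 3 2257/2500
4 4 4359/5000
5 5 2157/2500
6 6 211/250
f(4y,6y) = ((4359/5000)/(211/250) − 1)/(2) = 139/8440 ≈ 1.6469%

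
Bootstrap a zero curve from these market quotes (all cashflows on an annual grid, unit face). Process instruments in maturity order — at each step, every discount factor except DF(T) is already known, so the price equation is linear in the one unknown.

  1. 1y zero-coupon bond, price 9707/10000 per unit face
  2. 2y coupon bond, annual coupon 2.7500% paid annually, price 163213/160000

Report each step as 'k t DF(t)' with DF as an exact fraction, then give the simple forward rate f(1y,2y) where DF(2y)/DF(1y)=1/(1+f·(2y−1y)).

1 1 9707/10000
2 2 2417/2500
f(1y,2y) = ((9707/10000)/(2417/2500) − 1)/(1) = 39/9668 ≈ 0.4034%

step 1 [1y] zero: DF = P = 9707/10000 ≈ 0.970700
step 2 [2y] bond c/1=11/400: DF=(163213/160000 − 11/400·(0.970700))/(1+11/400) = 2417/2500 ≈ 0.966800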